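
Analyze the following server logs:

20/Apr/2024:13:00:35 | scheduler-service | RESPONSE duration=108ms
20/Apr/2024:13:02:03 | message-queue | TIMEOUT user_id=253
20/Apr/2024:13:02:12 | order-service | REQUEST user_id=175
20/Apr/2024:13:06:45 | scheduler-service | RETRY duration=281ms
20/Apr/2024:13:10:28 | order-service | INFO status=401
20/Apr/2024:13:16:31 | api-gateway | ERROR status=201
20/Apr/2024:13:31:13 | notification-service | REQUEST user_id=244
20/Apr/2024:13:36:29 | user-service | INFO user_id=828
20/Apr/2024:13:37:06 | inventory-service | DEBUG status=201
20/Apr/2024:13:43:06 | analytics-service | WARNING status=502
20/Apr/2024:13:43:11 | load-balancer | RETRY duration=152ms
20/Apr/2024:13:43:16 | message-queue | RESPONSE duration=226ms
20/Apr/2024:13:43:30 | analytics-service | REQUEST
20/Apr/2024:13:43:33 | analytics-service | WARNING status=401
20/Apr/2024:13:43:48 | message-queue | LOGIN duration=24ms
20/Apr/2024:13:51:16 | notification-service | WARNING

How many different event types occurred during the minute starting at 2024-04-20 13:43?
5

To count unique event types:

1. Filter events in the minute starting at 2024-04-20 13:43
2. Extract event types from matching entries
3. Count unique types: 5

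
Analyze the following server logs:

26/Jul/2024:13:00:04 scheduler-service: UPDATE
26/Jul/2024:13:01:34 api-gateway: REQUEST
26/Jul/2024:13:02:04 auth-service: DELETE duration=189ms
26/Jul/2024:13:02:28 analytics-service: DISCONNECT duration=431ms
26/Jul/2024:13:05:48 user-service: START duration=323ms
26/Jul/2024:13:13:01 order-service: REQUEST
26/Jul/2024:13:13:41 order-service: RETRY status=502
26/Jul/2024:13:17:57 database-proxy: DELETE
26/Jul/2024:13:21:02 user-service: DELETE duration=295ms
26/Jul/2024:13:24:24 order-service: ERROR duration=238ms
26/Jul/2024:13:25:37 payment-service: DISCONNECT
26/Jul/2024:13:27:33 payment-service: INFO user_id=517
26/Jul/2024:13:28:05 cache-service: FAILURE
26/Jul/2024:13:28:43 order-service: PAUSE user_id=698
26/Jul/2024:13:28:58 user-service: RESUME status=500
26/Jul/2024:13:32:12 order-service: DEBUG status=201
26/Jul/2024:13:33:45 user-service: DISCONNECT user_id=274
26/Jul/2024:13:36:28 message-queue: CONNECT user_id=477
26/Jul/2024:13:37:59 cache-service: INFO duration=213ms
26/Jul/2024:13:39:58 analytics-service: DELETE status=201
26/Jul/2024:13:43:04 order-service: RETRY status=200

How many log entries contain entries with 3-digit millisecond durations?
6

To find matching entries:

1. Pattern to match: entries with 3-digit millisecond durations
2. Scan each log entry for the pattern
3. Count matches: 6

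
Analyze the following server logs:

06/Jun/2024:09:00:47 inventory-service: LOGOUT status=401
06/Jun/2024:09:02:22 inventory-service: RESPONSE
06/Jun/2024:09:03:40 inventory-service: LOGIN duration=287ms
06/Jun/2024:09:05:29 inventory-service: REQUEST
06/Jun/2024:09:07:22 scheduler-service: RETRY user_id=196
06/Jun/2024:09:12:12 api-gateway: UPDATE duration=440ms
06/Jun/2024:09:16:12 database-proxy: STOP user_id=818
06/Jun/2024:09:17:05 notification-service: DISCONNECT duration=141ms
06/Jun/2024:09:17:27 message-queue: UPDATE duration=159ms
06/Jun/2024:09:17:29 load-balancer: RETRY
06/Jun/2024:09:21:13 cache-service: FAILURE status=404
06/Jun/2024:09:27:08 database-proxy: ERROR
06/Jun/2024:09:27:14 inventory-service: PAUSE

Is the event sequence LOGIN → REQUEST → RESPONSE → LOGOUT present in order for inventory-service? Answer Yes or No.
No

To verify sequence order:

1. Find all events in sequence LOGIN → REQUEST → RESPONSE → LOGOUT for inventory-service
2. Extract their timestamps
3. Check if timestamps are in ascending order
4. Result: No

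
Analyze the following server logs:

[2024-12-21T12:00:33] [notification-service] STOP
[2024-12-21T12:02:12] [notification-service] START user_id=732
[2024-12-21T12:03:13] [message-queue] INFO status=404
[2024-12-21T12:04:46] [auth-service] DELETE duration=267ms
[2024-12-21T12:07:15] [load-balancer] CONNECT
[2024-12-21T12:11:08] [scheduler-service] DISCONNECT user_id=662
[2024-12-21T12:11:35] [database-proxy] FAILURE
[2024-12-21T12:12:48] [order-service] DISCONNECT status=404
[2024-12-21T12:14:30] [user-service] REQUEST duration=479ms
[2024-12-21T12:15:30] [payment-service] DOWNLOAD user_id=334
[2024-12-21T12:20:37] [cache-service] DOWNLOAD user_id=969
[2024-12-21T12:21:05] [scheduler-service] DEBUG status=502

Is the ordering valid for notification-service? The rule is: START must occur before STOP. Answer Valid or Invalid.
Invalid

To validate ordering:

1. Required order: START → STOP
2. Rule: START must occur before STOP
3. Check actual order of events for notification-service
4. Result: Invalid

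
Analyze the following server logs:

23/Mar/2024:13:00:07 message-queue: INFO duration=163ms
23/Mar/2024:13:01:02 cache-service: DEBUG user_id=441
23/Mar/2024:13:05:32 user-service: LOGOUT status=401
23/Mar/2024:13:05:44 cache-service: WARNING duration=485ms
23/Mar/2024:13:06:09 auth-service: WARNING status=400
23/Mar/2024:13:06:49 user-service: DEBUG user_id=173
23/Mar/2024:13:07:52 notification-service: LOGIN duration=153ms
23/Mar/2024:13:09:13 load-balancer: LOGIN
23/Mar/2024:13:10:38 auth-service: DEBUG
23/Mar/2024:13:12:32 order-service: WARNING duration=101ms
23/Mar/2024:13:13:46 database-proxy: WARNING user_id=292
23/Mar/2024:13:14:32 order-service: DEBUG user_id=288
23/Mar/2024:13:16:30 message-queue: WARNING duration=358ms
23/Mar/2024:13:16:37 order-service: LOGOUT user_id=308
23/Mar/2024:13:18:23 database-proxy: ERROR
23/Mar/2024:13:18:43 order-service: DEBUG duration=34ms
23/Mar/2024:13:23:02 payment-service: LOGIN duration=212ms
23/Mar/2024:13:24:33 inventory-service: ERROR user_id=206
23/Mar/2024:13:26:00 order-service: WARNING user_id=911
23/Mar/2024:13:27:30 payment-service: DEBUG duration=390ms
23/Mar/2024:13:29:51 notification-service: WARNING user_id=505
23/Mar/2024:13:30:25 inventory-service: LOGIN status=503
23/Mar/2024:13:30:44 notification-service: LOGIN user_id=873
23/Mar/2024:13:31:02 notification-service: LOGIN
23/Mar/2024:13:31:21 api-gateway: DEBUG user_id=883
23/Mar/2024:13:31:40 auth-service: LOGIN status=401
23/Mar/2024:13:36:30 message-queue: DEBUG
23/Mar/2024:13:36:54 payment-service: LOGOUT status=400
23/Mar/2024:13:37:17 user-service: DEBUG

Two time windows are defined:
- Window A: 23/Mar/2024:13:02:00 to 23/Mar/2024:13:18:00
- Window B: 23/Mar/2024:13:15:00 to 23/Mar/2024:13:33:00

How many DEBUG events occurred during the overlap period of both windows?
0

To find overlap events:

1. Window A: 23/Mar/2024:13:02:00 to 23/Mar/2024:13:18:00
2. Window B: 23/Mar/2024:13:15:00 to 23/Mar/2024:13:33:00
3. Overlap period: 23/Mar/2024:13:15:00 to 23/Mar/2024:13:18:00
4. Count DEBUG events in overlap: 0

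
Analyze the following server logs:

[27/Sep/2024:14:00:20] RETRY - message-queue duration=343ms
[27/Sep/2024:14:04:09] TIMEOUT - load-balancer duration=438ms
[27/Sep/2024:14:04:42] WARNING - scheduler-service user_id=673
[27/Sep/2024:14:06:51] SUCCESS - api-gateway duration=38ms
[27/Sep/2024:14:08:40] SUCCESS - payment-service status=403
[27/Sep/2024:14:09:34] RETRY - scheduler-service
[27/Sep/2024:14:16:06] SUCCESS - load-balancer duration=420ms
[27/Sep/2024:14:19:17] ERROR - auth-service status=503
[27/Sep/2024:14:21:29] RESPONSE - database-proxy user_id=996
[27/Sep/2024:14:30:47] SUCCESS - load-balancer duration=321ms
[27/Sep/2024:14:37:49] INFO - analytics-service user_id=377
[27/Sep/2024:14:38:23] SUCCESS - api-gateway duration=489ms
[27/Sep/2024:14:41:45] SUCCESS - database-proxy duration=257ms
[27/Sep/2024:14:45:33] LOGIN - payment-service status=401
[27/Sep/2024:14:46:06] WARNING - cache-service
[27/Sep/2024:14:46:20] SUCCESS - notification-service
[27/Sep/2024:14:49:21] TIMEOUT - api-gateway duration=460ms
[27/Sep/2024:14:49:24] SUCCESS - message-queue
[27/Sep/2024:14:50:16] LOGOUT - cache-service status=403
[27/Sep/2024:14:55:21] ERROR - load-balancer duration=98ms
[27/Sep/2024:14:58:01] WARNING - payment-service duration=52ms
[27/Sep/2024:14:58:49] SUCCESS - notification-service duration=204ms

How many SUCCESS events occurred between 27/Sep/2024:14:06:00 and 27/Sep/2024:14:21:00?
3

To count events in the time window:

1. Window boundaries: 27/Sep/2024:14:06:00 to 27/Sep/2024:14:21:00
2. Filter for SUCCESS events within this window
3. Count matching events: 3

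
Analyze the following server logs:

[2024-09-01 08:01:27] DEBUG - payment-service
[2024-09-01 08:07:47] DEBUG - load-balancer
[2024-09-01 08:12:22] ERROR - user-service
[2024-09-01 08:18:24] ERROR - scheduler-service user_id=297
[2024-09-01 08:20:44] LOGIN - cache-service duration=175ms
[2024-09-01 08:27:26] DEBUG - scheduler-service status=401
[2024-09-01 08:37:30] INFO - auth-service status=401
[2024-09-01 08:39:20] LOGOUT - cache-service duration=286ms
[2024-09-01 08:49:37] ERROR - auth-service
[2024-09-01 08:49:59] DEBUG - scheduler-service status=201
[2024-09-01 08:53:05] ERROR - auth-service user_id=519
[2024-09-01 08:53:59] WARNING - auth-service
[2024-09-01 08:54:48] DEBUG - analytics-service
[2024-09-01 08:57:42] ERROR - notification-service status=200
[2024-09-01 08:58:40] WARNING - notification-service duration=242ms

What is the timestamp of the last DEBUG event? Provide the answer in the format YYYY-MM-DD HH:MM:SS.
2024-09-01 08:54:48

To find the last event:

1. Filter for all DEBUG events
2. Sort by timestamp
3. Select the last one
4. Timestamp: 2024-09-01 08:54:48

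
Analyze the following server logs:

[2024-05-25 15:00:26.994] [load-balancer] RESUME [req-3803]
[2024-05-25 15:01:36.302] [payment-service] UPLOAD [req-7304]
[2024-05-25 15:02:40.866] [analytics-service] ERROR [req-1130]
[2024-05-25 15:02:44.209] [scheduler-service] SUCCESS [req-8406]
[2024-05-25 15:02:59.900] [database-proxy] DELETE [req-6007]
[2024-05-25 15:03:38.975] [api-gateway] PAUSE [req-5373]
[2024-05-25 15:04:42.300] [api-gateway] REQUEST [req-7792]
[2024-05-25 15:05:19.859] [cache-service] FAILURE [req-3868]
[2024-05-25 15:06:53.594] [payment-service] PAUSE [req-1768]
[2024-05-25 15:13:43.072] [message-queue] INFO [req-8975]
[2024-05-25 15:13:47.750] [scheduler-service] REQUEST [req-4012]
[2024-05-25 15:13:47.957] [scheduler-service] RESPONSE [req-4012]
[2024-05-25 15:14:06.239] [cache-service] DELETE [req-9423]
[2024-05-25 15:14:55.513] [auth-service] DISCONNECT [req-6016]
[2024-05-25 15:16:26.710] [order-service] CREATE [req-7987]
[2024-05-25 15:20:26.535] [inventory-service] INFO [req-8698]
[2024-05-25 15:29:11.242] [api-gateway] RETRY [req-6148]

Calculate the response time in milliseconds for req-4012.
207

To calculate latency:

1. Find REQUEST with id req-4012: 2024-05-25 15:13:47.750
2. Find RESPONSE with id req-4012: 2024-05-25 15:13:47.957
3. Latency: 2024-05-25 15:13:47.957 - 2024-05-25 15:13:47.750 = 207ms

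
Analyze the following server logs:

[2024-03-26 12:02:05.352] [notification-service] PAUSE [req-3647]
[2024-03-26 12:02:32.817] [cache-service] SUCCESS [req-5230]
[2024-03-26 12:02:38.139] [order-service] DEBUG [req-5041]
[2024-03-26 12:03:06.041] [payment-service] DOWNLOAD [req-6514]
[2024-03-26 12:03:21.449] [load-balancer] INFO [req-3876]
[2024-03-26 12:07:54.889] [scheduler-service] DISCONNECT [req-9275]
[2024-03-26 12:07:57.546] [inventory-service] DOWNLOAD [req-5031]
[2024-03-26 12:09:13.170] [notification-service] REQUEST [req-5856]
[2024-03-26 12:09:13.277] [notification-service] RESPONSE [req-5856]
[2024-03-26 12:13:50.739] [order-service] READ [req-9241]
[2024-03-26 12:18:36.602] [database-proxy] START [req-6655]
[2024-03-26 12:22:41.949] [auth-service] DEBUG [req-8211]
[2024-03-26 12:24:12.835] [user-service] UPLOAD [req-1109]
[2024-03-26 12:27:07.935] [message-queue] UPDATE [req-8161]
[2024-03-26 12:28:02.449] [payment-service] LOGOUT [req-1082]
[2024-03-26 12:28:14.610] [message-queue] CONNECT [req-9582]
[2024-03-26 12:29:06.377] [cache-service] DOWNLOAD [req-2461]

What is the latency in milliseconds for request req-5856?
107

To calculate latency:

1. Find REQUEST with id req-5856: 2024-03-26 12:09:13.170
2. Find RESPONSE with id req-5856: 2024-03-26 12:09:13.277
3. Latency: 2024-03-26 12:09:13.277 - 2024-03-26 12:09:13.170 = 107ms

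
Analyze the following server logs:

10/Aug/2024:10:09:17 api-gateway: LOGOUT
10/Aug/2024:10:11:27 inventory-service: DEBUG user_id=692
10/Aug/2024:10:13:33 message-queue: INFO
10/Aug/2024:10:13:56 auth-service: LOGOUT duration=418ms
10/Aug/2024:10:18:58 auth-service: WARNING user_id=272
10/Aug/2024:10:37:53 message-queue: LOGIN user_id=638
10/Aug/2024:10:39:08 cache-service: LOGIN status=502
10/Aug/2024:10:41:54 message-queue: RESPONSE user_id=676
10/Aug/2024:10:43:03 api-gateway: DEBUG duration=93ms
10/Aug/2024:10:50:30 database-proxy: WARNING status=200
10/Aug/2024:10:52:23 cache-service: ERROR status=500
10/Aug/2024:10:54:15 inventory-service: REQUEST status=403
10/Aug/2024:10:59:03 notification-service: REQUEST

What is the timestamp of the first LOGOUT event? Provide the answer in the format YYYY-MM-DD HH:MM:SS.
2024-08-10 10:09:17

To find the first event:

1. Filter for all LOGOUT events
2. Sort by timestamp
3. Select the first one
4. Timestamp: 2024-08-10 10:09:17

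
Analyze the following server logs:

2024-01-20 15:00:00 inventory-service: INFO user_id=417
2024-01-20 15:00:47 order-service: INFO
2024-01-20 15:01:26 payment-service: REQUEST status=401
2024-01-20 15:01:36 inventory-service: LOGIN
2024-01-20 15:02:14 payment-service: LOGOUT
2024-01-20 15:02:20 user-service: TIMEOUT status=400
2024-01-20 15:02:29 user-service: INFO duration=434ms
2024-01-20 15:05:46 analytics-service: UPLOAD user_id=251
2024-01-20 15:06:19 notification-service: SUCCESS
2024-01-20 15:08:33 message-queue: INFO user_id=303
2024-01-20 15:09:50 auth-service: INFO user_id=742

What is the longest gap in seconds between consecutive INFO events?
364

To find the longest gap:

1. Extract all INFO events in chronological order
2. Calculate time differences between consecutive events
3. Find the maximum difference
4. Longest gap: 364 seconds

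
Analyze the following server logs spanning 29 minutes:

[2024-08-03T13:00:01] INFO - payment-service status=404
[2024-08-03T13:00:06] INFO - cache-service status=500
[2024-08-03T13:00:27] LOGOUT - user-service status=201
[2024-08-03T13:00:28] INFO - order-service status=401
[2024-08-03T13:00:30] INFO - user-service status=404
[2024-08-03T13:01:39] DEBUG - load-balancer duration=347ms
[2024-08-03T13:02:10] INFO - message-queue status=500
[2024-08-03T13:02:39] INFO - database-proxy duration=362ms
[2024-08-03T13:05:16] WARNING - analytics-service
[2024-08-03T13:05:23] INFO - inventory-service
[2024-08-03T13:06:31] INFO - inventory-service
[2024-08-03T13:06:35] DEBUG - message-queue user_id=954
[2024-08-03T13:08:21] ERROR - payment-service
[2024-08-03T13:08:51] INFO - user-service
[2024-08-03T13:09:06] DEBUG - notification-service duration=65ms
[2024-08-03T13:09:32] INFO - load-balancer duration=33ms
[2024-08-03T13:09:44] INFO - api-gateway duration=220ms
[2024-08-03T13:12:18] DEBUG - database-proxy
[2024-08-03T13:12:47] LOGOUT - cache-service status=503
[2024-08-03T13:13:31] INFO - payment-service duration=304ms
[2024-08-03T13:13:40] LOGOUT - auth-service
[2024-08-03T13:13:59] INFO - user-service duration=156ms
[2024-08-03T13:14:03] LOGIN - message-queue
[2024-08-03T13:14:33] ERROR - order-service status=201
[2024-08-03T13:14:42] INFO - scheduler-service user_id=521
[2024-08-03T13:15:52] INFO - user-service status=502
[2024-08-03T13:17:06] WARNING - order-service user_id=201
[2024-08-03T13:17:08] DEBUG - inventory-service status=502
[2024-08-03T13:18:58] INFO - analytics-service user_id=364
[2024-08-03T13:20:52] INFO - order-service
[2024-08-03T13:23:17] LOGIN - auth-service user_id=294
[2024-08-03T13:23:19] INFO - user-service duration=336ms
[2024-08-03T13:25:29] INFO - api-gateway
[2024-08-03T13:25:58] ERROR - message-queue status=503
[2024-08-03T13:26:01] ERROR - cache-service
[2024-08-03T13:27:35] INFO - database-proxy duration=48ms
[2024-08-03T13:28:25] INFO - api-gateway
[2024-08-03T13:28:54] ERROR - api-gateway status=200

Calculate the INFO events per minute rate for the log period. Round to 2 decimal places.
0.72

To calculate the rate:

1. Count total INFO events: 21
2. Total time period: 29 minutes
3. Rate = 21 / 29 = 0.72 events per minute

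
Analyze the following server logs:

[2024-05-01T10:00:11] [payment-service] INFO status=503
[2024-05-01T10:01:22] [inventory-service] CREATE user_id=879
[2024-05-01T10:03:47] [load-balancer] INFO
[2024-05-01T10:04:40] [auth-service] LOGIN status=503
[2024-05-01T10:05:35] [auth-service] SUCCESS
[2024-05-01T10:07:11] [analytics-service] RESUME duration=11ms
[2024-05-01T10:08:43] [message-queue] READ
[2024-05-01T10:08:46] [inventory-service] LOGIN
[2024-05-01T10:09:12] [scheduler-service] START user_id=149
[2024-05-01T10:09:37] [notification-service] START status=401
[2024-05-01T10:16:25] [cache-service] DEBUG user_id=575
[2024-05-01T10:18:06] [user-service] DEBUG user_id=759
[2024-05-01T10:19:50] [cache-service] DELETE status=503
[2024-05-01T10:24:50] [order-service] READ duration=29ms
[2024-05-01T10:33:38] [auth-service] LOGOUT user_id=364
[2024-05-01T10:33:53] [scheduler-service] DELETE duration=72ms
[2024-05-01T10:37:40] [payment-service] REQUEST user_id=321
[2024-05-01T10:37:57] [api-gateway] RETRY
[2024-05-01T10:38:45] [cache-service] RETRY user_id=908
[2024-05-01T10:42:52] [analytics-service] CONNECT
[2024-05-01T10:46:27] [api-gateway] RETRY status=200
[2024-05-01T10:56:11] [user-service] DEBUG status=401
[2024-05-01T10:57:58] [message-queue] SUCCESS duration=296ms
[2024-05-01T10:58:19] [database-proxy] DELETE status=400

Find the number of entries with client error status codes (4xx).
3

To find matching entries:

1. Pattern to match: client error status codes (4xx)
2. Scan each log entry for the pattern
3. Count matches: 3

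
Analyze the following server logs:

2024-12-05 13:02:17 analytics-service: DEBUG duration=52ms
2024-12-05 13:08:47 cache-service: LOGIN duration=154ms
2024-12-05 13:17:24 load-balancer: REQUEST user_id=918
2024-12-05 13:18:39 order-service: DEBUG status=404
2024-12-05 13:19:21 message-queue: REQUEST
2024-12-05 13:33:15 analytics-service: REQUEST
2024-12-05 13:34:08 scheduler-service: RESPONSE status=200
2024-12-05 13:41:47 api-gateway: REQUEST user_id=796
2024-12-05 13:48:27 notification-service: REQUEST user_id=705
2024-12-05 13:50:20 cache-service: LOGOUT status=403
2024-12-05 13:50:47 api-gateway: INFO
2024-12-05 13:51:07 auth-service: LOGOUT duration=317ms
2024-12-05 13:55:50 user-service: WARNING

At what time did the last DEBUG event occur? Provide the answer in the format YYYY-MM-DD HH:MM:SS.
2024-12-05 13:18:39

To find the last event:

1. Filter for all DEBUG events
2. Sort by timestamp
3. Select the last one
4. Timestamp: 2024-12-05 13:18:39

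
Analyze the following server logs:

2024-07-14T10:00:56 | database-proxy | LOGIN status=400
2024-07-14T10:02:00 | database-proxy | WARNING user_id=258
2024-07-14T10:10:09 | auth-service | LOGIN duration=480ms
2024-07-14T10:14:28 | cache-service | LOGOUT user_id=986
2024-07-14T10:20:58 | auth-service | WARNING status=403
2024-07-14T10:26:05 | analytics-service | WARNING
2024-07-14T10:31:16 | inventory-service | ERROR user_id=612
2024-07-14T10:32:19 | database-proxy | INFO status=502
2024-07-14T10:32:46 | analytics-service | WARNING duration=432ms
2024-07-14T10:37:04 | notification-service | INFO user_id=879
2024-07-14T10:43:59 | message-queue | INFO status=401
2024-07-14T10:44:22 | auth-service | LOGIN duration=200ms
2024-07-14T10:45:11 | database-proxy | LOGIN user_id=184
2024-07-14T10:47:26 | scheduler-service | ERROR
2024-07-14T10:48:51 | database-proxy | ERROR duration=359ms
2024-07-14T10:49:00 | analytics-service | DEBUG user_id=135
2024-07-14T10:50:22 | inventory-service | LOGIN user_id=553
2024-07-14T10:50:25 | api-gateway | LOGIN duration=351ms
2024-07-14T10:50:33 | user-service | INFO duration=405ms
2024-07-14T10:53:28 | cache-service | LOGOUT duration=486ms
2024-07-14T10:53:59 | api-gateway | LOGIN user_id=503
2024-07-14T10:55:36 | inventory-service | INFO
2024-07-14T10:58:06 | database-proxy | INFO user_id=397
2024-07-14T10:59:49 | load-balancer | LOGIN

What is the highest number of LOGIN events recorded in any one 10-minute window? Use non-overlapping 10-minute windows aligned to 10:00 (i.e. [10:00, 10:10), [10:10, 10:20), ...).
4

To find the burst window:

1. Divide the log period into non-overlapping 10-minute windows starting at 10:00
2. Count LOGIN events in each window
3. Find the window with maximum count
4. Maximum events in a window: 4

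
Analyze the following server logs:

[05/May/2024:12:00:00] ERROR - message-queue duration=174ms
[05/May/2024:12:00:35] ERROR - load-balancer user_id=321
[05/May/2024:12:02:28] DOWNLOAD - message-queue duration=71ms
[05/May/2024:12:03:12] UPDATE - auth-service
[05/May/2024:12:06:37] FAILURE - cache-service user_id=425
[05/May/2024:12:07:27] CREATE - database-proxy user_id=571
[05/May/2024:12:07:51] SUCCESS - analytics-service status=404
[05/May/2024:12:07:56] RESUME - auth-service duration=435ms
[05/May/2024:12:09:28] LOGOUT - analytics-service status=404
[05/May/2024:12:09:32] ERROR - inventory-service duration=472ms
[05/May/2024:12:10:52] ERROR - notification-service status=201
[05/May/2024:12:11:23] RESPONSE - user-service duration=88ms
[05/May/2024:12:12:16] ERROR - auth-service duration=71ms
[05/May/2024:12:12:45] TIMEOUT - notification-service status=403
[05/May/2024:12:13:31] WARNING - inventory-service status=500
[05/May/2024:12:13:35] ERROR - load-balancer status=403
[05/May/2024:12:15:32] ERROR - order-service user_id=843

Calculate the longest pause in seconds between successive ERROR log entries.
537

To find the longest gap:

1. Extract all ERROR events in chronological order
2. Calculate time differences between consecutive events
3. Find the maximum difference
4. Longest gap: 537 seconds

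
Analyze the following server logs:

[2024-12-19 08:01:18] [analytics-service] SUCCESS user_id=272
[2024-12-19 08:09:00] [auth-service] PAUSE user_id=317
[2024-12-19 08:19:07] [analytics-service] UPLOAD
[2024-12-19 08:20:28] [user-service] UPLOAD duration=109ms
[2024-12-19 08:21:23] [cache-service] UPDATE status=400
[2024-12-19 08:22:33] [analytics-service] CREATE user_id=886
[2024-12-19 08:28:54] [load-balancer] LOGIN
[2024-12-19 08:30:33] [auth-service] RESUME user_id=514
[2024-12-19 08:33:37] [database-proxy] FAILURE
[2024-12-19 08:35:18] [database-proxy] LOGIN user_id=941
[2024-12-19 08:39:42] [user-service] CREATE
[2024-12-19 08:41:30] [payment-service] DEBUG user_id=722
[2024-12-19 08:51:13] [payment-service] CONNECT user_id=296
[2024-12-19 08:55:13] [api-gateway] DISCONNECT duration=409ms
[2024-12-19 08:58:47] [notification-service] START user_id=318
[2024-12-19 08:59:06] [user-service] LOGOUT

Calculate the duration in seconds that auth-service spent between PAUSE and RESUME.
1293

To calculate state duration:

1. Find PAUSE event for auth-service: 2024-12-19 08:09:00
2. Find RESUME event for auth-service: 2024-12-19 08:30:33
3. Calculate duration: 2024-12-19 08:30:33 - 2024-12-19 08:09:00 = 1293 seconds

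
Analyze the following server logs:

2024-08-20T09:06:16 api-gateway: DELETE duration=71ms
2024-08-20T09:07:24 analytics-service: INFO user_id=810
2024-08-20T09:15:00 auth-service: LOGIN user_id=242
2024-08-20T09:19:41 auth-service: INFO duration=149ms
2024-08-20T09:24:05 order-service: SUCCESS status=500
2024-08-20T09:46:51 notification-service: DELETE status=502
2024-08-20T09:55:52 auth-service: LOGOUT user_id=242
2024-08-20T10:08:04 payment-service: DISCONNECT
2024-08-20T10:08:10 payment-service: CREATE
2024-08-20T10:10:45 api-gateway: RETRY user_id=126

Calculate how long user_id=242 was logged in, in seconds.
2452

To calculate session duration:

1. Find LOGIN event for user_id=242: 2024-08-20T09:15:00
2. Find LOGOUT event for user_id=242: 2024-08-20T09:55:52
3. Session duration: 2024-08-20T09:55:52 - 2024-08-20T09:15:00 = 2452 seconds (40 minutes)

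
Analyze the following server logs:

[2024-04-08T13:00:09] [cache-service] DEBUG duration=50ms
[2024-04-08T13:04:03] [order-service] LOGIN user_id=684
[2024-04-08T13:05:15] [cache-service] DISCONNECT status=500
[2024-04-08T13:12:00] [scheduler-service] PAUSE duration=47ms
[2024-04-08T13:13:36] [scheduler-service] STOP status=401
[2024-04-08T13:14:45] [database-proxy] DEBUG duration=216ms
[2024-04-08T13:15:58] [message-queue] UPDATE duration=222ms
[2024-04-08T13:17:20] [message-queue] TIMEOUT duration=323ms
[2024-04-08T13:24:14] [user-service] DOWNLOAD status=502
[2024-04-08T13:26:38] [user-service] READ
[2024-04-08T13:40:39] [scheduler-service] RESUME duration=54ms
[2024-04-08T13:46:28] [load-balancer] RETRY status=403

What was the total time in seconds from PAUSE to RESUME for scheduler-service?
1719

To calculate state duration:

1. Find PAUSE event for scheduler-service: 2024-04-08T13:12:00
2. Find RESUME event for scheduler-service: 2024-04-08T13:40:39
3. Calculate duration: 2024-04-08T13:40:39 - 2024-04-08T13:12:00 = 1719 seconds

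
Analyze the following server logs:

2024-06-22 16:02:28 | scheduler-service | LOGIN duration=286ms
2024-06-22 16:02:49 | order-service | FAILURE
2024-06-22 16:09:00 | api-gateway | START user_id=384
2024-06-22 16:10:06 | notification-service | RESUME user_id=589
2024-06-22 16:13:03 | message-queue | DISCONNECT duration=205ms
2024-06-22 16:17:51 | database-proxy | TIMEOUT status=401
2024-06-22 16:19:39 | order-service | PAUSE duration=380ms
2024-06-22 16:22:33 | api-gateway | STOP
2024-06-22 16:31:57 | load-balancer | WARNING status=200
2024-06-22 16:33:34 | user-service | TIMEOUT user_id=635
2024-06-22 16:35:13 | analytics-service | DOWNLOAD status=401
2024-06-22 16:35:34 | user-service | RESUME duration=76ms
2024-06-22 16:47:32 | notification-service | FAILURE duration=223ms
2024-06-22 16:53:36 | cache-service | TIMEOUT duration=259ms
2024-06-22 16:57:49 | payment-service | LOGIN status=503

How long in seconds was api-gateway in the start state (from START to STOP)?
813

To calculate state duration:

1. Find START event for api-gateway: 2024-06-22 16:09:00
2. Find STOP event for api-gateway: 2024-06-22 16:22:33
3. Calculate duration: 2024-06-22 16:22:33 - 2024-06-22 16:09:00 = 813 seconds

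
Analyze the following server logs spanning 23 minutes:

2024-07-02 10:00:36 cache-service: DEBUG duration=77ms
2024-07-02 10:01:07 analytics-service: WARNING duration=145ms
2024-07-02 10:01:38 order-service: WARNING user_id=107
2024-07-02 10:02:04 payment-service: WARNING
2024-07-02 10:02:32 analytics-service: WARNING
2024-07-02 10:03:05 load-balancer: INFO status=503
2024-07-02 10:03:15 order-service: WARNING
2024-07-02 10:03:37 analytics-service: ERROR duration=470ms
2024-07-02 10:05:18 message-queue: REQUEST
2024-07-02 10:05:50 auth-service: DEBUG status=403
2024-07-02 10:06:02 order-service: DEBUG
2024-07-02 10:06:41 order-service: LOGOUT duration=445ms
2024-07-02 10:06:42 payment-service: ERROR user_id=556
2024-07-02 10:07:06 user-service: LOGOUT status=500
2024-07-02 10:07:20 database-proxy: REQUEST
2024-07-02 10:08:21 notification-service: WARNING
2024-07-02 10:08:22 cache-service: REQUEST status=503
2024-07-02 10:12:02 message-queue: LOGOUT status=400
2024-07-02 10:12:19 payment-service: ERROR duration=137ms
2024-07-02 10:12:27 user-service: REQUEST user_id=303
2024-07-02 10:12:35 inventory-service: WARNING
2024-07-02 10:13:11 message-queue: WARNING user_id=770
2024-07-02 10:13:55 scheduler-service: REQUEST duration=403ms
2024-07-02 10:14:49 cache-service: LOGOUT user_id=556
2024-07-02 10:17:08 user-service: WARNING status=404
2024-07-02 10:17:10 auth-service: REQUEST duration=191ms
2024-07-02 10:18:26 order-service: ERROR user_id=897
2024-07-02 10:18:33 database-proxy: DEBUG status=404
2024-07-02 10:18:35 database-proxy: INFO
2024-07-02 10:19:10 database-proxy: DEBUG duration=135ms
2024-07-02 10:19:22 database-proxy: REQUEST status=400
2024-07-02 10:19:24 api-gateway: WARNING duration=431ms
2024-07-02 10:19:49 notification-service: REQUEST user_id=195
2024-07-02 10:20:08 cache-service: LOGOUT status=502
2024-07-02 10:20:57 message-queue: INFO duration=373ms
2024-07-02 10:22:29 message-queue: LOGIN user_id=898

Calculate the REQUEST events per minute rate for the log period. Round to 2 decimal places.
0.35

To calculate the rate:

1. Count total REQUEST events: 8
2. Total time period: 23 minutes
3. Rate = 8 / 23 = 0.35 events per minute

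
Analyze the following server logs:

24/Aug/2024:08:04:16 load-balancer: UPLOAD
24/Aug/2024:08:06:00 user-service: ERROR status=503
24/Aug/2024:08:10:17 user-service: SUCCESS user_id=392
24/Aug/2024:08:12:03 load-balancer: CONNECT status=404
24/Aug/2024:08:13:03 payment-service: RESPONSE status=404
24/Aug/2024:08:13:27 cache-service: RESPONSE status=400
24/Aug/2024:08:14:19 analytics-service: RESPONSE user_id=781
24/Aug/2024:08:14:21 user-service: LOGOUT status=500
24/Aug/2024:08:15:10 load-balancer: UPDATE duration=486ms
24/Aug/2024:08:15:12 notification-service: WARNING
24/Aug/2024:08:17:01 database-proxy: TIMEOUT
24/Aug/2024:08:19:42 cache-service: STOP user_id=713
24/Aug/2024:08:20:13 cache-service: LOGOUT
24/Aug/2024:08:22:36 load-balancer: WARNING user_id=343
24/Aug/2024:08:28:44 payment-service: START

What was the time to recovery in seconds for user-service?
257

To calculate recovery time:

1. Find ERROR event for user-service: 24/Aug/2024:08:06:00
2. Find next SUCCESS event for user-service: 24/Aug/2024:08:10:17
3. Recovery time: 24/Aug/2024:08:10:17 - 24/Aug/2024:08:06:00 = 257 seconds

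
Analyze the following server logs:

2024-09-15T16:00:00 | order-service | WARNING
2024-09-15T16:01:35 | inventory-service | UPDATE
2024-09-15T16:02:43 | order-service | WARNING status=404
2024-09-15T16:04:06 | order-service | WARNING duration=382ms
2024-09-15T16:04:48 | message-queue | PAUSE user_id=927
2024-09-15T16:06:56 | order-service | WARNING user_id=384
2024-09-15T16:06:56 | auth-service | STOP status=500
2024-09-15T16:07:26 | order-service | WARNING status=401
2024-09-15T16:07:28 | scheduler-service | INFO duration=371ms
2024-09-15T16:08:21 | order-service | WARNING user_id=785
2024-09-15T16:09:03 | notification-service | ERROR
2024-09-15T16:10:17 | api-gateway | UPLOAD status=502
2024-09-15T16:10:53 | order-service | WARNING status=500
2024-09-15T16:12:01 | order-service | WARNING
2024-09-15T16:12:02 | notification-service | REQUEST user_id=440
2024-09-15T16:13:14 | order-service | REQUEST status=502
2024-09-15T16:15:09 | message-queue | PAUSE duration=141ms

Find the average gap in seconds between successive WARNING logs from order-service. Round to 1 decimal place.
103.0

To calculate average interval:

1. Find all WARNING events for order-service in order
2. Calculate time gaps between consecutive events
3. Compute mean of gaps: 721 / 7 = 103.0 seconds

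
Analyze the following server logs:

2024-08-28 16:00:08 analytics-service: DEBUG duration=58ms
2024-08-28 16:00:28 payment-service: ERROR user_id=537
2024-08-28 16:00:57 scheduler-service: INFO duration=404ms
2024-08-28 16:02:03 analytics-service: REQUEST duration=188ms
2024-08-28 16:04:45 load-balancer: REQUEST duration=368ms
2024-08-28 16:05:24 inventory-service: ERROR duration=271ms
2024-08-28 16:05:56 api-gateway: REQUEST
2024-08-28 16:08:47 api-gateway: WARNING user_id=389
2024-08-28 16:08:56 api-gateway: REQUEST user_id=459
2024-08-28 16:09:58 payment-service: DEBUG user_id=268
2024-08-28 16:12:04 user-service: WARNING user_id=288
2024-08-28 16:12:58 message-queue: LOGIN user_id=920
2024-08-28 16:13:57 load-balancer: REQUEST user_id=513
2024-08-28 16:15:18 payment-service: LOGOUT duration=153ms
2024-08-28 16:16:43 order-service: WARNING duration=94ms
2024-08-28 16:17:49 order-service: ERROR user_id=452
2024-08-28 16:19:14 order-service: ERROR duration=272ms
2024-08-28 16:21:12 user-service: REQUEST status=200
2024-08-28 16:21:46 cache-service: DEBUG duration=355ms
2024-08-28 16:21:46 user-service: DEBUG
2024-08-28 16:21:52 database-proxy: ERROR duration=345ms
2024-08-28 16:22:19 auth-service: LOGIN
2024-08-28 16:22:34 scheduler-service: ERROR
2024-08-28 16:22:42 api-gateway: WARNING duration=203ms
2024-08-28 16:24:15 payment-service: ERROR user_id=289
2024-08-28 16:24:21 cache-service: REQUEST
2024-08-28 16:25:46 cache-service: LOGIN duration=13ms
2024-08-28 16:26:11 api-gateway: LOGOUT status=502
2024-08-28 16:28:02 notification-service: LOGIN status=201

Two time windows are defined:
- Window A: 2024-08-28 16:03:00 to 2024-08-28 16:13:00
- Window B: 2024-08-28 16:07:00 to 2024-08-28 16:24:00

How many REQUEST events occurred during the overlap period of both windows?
1

To find overlap events:

1. Window A: 2024-08-28 16:03:00 to 2024-08-28 16:13:00
2. Window B: 2024-08-28 16:07:00 to 2024-08-28 16:24:00
3. Overlap period: 2024-08-28 16:07:00 to 2024-08-28 16:13:00
4. Count REQUEST events in overlap: 1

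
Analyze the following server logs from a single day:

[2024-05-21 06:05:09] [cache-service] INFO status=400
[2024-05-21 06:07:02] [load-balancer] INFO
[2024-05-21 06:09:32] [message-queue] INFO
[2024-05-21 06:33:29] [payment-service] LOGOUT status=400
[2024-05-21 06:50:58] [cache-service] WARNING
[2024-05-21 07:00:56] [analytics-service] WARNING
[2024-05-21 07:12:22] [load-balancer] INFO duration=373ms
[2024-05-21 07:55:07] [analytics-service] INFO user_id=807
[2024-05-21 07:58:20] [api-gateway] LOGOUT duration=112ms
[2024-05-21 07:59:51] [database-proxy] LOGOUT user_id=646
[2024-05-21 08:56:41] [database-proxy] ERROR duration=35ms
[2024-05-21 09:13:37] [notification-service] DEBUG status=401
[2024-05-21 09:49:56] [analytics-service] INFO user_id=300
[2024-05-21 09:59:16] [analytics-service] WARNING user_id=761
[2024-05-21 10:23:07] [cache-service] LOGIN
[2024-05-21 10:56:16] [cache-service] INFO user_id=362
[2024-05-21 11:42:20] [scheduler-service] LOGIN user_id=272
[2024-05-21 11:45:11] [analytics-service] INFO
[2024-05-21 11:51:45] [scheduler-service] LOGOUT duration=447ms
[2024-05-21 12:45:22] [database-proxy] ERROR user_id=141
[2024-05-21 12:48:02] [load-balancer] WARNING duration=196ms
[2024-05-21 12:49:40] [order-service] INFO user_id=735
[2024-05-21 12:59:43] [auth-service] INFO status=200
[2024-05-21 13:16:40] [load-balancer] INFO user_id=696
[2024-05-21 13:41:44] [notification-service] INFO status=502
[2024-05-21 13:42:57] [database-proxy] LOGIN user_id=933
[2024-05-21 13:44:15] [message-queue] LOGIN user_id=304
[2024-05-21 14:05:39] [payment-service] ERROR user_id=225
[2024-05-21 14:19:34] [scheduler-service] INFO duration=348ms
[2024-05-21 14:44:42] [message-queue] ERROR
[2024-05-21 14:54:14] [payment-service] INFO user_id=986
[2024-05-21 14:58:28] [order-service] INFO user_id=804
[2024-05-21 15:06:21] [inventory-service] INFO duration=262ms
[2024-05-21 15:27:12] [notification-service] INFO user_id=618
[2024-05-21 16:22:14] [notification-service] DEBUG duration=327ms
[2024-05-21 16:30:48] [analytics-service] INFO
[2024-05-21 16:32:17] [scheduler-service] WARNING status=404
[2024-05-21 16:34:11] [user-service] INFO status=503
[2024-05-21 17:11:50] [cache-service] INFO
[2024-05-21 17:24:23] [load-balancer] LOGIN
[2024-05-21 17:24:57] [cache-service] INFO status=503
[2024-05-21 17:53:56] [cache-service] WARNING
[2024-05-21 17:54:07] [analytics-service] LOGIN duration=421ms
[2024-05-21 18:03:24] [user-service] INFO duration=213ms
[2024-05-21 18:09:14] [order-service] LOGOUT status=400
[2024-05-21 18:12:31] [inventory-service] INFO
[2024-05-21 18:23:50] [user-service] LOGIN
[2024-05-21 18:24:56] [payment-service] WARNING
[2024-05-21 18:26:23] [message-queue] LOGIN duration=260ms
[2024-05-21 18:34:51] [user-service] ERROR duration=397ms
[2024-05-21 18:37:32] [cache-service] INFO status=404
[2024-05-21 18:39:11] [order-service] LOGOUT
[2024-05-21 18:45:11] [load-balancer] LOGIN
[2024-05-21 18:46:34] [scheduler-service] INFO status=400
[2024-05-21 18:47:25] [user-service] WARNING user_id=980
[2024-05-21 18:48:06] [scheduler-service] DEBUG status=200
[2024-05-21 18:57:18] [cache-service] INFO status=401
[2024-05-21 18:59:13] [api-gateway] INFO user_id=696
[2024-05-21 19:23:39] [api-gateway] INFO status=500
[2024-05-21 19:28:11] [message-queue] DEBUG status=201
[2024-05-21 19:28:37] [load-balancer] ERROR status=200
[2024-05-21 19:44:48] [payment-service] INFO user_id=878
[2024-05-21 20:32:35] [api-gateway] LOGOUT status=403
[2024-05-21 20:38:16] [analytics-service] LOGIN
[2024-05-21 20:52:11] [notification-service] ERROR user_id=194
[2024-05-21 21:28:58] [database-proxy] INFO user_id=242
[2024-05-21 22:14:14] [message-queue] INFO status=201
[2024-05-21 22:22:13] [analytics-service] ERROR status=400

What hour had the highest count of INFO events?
18

To find the peak hour:

1. Group all INFO events by hour
2. Count events in each hour
3. Find hour with maximum count
4. Peak hour: 18 (with 6 events)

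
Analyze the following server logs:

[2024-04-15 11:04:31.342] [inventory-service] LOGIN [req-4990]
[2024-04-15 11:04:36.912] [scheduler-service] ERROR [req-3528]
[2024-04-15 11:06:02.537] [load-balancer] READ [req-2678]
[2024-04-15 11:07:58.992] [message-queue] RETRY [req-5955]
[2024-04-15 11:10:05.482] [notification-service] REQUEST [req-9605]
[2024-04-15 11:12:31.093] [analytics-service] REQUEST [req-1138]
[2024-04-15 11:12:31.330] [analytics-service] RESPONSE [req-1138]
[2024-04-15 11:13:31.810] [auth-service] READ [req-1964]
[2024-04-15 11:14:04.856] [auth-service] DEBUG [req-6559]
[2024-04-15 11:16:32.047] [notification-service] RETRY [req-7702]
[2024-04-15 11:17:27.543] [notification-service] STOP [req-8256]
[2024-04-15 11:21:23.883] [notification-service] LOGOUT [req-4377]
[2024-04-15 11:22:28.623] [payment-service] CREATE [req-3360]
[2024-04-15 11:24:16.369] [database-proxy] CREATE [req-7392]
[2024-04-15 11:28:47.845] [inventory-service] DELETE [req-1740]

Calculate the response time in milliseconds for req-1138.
237

To calculate latency:

1. Find REQUEST with id req-1138: 2024-04-15 11:12:31.093
2. Find RESPONSE with id req-1138: 2024-04-15 11:12:31.330
3. Latency: 2024-04-15 11:12:31.330 - 2024-04-15 11:12:31.093 = 237ms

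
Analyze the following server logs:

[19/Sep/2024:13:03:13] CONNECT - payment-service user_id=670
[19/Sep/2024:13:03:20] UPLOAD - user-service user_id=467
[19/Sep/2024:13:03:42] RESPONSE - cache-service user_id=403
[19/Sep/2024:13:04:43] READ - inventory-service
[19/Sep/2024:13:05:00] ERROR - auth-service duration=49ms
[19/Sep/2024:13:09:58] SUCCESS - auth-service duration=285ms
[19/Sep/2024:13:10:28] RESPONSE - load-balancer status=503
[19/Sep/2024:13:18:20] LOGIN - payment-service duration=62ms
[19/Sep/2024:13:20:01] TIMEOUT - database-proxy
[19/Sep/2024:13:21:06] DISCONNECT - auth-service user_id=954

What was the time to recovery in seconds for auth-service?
298

To calculate recovery time:

1. Find ERROR event for auth-service: 19/Sep/2024:13:05:00
2. Find next SUCCESS event for auth-service: 19/Sep/2024:13:09:58
3. Recovery time: 19/Sep/2024:13:09:58 - 19/Sep/2024:13:05:00 = 298 seconds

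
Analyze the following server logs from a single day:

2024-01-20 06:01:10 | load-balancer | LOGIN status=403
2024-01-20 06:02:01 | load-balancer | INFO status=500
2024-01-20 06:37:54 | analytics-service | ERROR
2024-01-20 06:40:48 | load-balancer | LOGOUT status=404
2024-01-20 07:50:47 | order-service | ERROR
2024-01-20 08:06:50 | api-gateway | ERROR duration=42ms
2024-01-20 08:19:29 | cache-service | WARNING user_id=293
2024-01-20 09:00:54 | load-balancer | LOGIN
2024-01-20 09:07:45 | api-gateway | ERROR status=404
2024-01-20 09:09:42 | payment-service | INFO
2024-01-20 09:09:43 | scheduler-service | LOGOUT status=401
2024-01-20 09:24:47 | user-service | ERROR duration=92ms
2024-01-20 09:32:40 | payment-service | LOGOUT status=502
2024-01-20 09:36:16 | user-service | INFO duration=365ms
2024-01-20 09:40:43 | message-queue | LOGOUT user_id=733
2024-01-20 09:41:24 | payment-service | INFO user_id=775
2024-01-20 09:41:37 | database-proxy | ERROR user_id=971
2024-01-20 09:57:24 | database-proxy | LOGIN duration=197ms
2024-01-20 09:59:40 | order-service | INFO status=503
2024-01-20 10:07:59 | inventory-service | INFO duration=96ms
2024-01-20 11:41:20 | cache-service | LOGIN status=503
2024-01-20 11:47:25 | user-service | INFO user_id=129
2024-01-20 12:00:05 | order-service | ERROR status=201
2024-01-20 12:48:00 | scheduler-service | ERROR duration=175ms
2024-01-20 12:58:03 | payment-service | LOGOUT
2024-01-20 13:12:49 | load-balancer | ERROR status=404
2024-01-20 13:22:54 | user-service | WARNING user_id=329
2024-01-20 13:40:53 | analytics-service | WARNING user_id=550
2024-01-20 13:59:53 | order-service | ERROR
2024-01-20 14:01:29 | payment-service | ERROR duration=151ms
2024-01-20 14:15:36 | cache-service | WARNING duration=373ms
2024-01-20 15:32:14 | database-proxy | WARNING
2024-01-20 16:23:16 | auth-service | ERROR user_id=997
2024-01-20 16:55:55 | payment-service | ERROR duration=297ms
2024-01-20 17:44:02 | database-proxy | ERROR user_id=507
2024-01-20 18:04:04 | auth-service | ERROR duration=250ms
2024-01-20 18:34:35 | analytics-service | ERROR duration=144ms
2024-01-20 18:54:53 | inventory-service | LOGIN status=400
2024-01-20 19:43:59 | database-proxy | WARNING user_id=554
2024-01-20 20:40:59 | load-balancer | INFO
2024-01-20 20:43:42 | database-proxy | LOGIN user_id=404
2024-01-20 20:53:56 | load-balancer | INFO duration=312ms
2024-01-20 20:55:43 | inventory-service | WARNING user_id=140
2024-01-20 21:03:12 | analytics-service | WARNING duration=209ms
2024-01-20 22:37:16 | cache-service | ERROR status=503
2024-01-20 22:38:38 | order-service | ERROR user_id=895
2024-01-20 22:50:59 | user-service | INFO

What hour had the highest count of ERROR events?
9

To find the peak hour:

1. Group all ERROR events by hour
2. Count events in each hour
3. Find hour with maximum count
4. Peak hour: 9 (with 3 events)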